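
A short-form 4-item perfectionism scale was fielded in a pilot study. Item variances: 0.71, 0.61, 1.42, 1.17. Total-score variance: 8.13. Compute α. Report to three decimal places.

α = 0.692

sum of item variances = 0.71 + 0.61 + 1.42 + 1.17 = 3.91
α = (k/(k−1))·(1 − sum of item variances/σ²_T) = (4/3)·(1 − 3.91/8.13) = 0.692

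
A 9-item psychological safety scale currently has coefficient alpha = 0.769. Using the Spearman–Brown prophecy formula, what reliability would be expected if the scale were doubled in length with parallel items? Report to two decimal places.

Length factor m = 2
α' = m·α / (1 + (m−1)·α)
   = 2 × 0.769 / (1 + (2 − 1) × 0.769)
   = 1.5380 / 1.7690 = 0.87

predicted reliability = 0.87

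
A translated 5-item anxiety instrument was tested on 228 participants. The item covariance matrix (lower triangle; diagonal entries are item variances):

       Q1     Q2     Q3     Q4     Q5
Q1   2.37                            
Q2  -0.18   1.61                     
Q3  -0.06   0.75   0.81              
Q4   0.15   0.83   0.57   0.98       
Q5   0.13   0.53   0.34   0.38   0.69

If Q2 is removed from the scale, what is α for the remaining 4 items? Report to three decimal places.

α = 0.512

Remaining items: Q1, Q3, Q4, Q5 (k = 4).
Σσᵢ² = 2.37 + 0.81 + 0.98 + 0.69 = 4.85
σ²_total = 4.85 + 2 × 1.51 = 7.87
α (item deleted) = (4/3)·(1 − 4.85/7.87) = 0.512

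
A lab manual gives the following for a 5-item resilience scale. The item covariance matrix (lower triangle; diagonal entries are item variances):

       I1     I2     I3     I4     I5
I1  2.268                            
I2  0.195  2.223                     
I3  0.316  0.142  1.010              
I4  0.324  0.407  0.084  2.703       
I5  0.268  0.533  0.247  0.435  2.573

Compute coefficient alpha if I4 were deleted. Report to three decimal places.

α = 0.395

Remaining items: I1, I2, I3, I5 (k = 4).
Σσᵢ² = 2.268 + 2.223 + 1.010 + 2.573 = 8.074
σ²_total = 8.074 + 2 × 1.701 = 11.476
α (item deleted) = (4/3)·(1 − 8.074/11.476) = 0.395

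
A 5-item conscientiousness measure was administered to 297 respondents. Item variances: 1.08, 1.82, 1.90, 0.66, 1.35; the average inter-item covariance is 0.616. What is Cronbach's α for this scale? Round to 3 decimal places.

α = 0.805

sum of item variances = 1.08 + 1.82 + 1.90 + 0.66 + 1.35 = 6.81
Sum of the 10 distinct covariances = 10 × 0.616 = 6.160
Var(T) = sum of item variances + 2·Σcov = 6.81 + 2 × 6.160 = 19.130
α = (5/4)·(1 − 6.81/19.130) = 0.805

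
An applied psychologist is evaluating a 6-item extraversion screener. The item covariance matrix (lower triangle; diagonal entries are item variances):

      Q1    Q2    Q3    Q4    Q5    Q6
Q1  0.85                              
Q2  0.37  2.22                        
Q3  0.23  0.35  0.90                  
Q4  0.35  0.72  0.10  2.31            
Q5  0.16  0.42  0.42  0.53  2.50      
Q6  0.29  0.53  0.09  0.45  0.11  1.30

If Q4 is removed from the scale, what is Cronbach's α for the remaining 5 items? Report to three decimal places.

Cronbach's α = 0.542

Remaining items: Q1, Q2, Q3, Q5, Q6 (k = 5).
Σσ²ᵢ = 0.85 + 2.22 + 0.90 + 2.50 + 1.30 = 7.77
Var(T) = 7.77 + 2 × 2.97 = 13.71
α (item deleted) = (5/4)·(1 − 7.77/13.71) = 0.542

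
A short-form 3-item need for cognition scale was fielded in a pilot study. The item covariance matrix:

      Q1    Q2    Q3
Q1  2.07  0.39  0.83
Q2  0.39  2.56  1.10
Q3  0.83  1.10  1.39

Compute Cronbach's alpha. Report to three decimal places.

Cronbach's alpha = 0.653

Σσ²ᵢ = 2.07 + 2.56 + 1.39 = 6.02
Sum of off-diagonal covariances = 2.32
σ²_total = 6.02 + 2 × 2.32 = 10.66
α = (k/(k−1))·(1 − Σσ²ᵢ/σ²_total) = (3/2)·(1 − 6.02/10.66) = 0.653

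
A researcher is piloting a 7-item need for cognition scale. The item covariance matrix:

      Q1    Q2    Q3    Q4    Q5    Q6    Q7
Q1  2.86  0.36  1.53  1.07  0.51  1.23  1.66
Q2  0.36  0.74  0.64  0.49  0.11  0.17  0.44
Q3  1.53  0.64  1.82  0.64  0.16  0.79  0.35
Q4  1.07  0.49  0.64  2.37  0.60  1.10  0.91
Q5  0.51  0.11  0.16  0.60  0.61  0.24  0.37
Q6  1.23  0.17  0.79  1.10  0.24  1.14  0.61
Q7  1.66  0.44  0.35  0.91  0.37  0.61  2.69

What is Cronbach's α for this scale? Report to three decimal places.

ΣVar(i) = 2.86 + 0.74 + 1.82 + 2.37 + 0.61 + 1.14 + 2.69 = 12.23
Sum of off-diagonal covariances = 13.98
σ²_T = 12.23 + 2 × 13.98 = 40.19
α = (k/(k−1))·(1 − ΣVar(i)/σ²_T) = (7/6)·(1 − 12.23/40.19) = 0.812

Cronbach's α = 0.812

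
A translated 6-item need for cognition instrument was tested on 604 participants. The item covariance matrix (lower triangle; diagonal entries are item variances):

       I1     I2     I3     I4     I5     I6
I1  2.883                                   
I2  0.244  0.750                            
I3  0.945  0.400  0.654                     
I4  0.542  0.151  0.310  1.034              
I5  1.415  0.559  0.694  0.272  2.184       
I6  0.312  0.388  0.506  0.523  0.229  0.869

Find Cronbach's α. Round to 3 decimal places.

sum of item variances = 2.883 + 0.750 + 0.654 + 1.034 + 2.184 + 0.869 = 8.374
Sum of off-diagonal covariances = 7.490
σ²_total = 8.374 + 2 × 7.490 = 23.354
α = (k/(k−1))·(1 − sum of item variances/σ²_total) = (6/5)·(1 − 8.374/23.354) = 0.770

α = 0.770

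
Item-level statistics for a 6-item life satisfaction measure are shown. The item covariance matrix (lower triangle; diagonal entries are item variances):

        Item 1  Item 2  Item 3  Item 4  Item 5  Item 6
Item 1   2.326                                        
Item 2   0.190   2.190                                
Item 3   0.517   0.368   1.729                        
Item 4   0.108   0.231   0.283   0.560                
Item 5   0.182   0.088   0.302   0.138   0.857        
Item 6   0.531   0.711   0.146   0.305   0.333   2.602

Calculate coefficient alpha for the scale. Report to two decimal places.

Σσᵢ² = 2.326 + 2.190 + 1.729 + 0.560 + 0.857 + 2.602 = 10.264
Σ_{i<j} σ_ij = 4.433
total variance = 10.264 + 2 × 4.433 = 19.130
α = (k/(k−1))·(1 − Σσᵢ²/total variance) = (6/5)·(1 − 10.264/19.130) = 0.56

coefficient alpha = 0.56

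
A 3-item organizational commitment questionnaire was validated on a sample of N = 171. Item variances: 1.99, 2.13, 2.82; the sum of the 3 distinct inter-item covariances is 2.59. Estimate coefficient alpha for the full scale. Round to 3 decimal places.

coefficient alpha = 0.641

sum of item variances = 1.99 + 2.13 + 2.82 = 6.94
Sum of distinct covariances = 2.59
total variance = sum of item variances + 2·Σcov = 6.94 + 2 × 2.59 = 12.12
α = (3/2)·(1 − 6.94/12.12) = 0.641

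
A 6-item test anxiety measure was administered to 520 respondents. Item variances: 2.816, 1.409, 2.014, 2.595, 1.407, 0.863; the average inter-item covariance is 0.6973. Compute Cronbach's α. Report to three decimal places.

α = 0.784

ΣVar(i) = 2.816 + 1.409 + 2.014 + 2.595 + 1.407 + 0.863 = 11.104
Sum of the 15 distinct covariances = 15 × 0.6973 = 10.4595
σ²_total = ΣVar(i) + 2·Σcov = 11.104 + 2 × 10.4595 = 32.0230
α = (6/5)·(1 − 11.104/32.0230) = 0.784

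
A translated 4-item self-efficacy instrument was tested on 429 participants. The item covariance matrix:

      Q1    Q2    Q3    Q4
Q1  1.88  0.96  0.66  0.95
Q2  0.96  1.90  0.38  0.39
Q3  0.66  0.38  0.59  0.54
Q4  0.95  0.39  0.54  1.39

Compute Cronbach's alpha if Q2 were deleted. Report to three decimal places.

α = 0.790

Remaining items: Q1, Q3, Q4 (k = 3).
Σσ²ᵢ = 1.88 + 0.59 + 1.39 = 3.86
Var(T) = 3.86 + 2 × 2.15 = 8.16
α (item deleted) = (3/2)·(1 − 3.86/8.16) = 0.790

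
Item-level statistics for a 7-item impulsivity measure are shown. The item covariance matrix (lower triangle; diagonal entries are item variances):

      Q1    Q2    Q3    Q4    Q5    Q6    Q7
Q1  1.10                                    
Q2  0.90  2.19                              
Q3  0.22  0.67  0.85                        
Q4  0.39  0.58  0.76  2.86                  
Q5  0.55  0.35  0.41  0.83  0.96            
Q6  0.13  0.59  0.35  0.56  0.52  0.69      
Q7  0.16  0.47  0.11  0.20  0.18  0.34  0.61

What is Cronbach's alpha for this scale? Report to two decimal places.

Σσᵢ² = 1.10 + 2.19 + 0.85 + 2.86 + 0.96 + 0.69 + 0.61 = 9.26
Sum of the distinct covariances = 9.27
σ²_total = 9.26 + 2 × 9.27 = 27.80
α = (k/(k−1))·(1 − Σσᵢ²/σ²_total) = (7/6)·(1 − 9.26/27.80) = 0.78

α = 0.78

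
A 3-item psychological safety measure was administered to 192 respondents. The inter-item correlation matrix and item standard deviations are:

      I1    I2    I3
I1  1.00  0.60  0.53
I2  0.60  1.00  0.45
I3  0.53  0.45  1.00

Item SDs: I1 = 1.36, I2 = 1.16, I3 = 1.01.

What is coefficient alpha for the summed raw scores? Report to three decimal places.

coefficient alpha = 0.766

Σσ²ᵢ = 1.36² + 1.16² + 1.01² = 4.2153
Covariances σ_ij = r_ij · s_i · s_j:
  σ(I1,I2) = 0.60 × 1.36 × 1.16 = 0.9466
  σ(I1,I3) = 0.53 × 1.36 × 1.01 = 0.7280
  σ(I2,I3) = 0.45 × 1.16 × 1.01 = 0.5272
σ²_T = Σσ²ᵢ + 2·Σσ_ij = 4.2153 + 2 × 2.2018 = 8.6189
α = (3/2)·(1 − 4.2153/8.6189) = 0.766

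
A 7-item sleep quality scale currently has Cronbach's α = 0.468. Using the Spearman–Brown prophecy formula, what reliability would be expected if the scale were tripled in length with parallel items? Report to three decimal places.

Length factor m = 3
α' = m·α / (1 + (m−1)·α)
   = 3 × 0.468 / (1 + (3 − 1) × 0.468)
   = 1.4040 / 1.9360 = 0.725

predicted reliability = 0.725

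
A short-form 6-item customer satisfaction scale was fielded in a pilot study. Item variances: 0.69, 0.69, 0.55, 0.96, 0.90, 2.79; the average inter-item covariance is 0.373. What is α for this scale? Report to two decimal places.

ΣVar(i) = 0.69 + 0.69 + 0.55 + 0.96 + 0.90 + 2.79 = 6.58
Sum of the 15 distinct covariances = 15 × 0.373 = 5.595
Var(T) = ΣVar(i) + 2·Σcov = 6.58 + 2 × 5.595 = 17.770
α = (6/5)·(1 − 6.58/17.770) = 0.76

α = 0.76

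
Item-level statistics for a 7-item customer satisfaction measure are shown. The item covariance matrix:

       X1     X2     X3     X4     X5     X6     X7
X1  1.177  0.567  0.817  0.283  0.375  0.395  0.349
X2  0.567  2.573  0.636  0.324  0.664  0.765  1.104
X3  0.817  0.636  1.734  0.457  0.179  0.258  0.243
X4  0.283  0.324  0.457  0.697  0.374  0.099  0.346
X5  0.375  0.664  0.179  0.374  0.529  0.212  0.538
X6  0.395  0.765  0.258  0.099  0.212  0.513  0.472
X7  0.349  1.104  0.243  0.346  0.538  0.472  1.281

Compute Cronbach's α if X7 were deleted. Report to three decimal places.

Cronbach's α = 0.767

Remaining items: X1, X2, X3, X4, X5, X6 (k = 6).
Σσᵢ² = 1.177 + 2.573 + 1.734 + 0.697 + 0.529 + 0.513 = 7.223
σ²_T = 7.223 + 2 × 6.405 = 20.033
α (item deleted) = (6/5)·(1 − 7.223/20.033) = 0.767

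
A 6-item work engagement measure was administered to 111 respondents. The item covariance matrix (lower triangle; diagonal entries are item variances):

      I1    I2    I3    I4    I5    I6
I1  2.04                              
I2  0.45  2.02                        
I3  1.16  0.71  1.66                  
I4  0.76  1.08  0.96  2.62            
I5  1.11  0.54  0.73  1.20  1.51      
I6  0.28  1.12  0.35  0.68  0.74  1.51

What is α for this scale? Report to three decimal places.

α = 0.812

Σσᵢ² = 2.04 + 2.02 + 1.66 + 2.62 + 1.51 + 1.51 = 11.36
Σ_{i<j} σ_ij = 11.87
σ²_total = 11.36 + 2 × 11.87 = 35.10
α = (k/(k−1))·(1 − Σσᵢ²/σ²_total) = (6/5)·(1 − 11.36/35.10) = 0.812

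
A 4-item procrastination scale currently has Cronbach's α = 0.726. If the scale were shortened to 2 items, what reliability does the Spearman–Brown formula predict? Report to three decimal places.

Length factor m = 2/4 = 0.5000
α' = m·α / (1 − (1−m)·α)
   = 2/4 × 0.726 / (1 − (1 − 2/4) × 0.726)
   = 0.3630 / 0.6370 = 0.570

predicted reliability = 0.570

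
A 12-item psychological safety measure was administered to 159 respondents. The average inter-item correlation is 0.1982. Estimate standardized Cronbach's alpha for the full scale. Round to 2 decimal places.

Standardized α = k·r̄ / (1 + (k−1)·r̄) = 12 × 0.1982 / (1 + 11 × 0.1982)
  = 2.3784 / 3.1802 = 0.75

standardized Cronbach's alpha = 0.75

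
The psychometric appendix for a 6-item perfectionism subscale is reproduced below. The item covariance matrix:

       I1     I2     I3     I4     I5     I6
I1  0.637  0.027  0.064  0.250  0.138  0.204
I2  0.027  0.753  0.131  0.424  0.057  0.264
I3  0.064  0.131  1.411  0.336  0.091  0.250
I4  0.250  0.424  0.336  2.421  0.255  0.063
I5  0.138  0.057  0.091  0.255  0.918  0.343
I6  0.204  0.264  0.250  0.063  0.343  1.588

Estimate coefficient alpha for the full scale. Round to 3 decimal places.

coefficient alpha = 0.514

sum of item variances = 0.637 + 0.753 + 1.411 + 2.421 + 0.918 + 1.588 = 7.728
Sum of off-diagonal covariances = 2.897
σ²_total = 7.728 + 2 × 2.897 = 13.522
α = (k/(k−1))·(1 − sum of item variances/σ²_total) = (6/5)·(1 − 7.728/13.522) = 0.514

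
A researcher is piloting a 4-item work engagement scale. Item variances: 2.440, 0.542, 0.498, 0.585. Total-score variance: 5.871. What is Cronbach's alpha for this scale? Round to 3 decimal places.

Σσᵢ² = 2.440 + 0.542 + 0.498 + 0.585 = 4.065
α = (k/(k−1))·(1 − Σσᵢ²/Var(T)) = (4/3)·(1 − 4.065/5.871) = 0.410

α = 0.410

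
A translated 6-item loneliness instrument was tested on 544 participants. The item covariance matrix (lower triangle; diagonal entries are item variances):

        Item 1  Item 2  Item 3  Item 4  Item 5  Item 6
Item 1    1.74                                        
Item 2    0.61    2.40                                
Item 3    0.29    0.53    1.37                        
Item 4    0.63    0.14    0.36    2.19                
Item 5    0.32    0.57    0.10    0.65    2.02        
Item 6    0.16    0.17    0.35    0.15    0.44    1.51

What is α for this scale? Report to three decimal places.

sum of item variances = 1.74 + 2.40 + 1.37 + 2.19 + 2.02 + 1.51 = 11.23
Sum of off-diagonal covariances = 5.47
total variance = 11.23 + 2 × 5.47 = 22.17
α = (k/(k−1))·(1 − sum of item variances/total variance) = (6/5)·(1 − 11.23/22.17) = 0.592

α = 0.592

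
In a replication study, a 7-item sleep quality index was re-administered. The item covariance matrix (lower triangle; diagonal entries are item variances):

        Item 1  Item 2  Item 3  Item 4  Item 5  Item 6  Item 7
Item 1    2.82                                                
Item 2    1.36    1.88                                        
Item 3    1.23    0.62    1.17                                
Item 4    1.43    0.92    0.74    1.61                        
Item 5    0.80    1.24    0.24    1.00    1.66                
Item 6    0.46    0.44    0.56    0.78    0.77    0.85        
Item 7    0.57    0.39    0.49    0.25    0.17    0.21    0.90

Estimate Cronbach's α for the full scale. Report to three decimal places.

Σσ²ᵢ = 2.82 + 1.88 + 1.17 + 1.61 + 1.66 + 0.85 + 0.90 = 10.89
Sum of off-diagonal covariances = 14.67
total variance = 10.89 + 2 × 14.67 = 40.23
α = (k/(k−1))·(1 − Σσ²ᵢ/total variance) = (7/6)·(1 − 10.89/40.23) = 0.851

α = 0.851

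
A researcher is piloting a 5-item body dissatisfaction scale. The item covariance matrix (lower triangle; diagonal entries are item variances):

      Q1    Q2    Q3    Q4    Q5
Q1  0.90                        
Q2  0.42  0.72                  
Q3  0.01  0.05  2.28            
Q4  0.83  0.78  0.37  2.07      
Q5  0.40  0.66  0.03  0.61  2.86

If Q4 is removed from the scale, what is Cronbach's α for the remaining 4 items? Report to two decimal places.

Cronbach's α = 0.42

Remaining items: Q1, Q2, Q3, Q5 (k = 4).
sum of item variances = 0.90 + 0.72 + 2.28 + 2.86 = 6.76
Var(T) = 6.76 + 2 × 1.57 = 9.90
α (item deleted) = (4/3)·(1 − 6.76/9.90) = 0.42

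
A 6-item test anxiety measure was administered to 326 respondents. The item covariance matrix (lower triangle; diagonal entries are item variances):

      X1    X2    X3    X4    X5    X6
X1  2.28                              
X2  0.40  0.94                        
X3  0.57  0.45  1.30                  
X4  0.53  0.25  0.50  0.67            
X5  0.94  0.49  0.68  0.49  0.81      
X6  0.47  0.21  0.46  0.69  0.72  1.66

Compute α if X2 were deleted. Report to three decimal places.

Remaining items: X1, X3, X4, X5, X6 (k = 5).
Σσ²ᵢ = 2.28 + 1.30 + 0.67 + 0.81 + 1.66 = 6.72
σ²_total = 6.72 + 2 × 6.05 = 18.82
α (item deleted) = (5/4)·(1 − 6.72/18.82) = 0.804

α = 0.804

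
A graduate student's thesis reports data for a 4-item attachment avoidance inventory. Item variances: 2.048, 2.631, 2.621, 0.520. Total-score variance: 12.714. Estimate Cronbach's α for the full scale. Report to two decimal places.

Σσᵢ² = 2.048 + 2.631 + 2.621 + 0.520 = 7.820
α = (k/(k−1))·(1 − Σσᵢ²/σ²_T) = (4/3)·(1 − 7.820/12.714) = 0.51

Cronbach's α = 0.51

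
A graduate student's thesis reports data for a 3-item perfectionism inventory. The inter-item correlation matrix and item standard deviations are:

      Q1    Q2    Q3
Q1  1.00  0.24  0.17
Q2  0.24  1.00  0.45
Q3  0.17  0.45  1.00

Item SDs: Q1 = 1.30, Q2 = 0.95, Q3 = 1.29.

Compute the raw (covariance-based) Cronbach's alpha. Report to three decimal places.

Cronbach's alpha = 0.521

Σσ²ᵢ = 1.30² + 0.95² + 1.29² = 4.2566
Covariances σ_ij = r_ij · s_i · s_j:
  σ(Q1,Q2) = 0.24 × 1.30 × 0.95 = 0.2964
  σ(Q1,Q3) = 0.17 × 1.30 × 1.29 = 0.2851
  σ(Q2,Q3) = 0.45 × 0.95 × 1.29 = 0.5515
σ²_T = Σσ²ᵢ + 2·Σσ_ij = 4.2566 + 2 × 1.1330 = 6.5226
α = (3/2)·(1 − 4.2566/6.5226) = 0.521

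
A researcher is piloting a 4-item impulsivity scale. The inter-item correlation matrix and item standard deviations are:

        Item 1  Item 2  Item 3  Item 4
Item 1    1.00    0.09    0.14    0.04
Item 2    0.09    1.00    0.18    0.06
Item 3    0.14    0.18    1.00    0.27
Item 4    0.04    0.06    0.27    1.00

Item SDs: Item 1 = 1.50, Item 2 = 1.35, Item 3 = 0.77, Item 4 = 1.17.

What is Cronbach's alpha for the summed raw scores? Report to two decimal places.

Cronbach's alpha = 0.32

Σσ²ᵢ = 1.50² + 1.35² + 0.77² + 1.17² = 6.0343
Covariances σ_ij = r_ij · s_i · s_j:
  σ(Item 1,Item 2) = 0.09 × 1.50 × 1.35 = 0.1823
  σ(Item 1,Item 3) = 0.14 × 1.50 × 0.77 = 0.1617
  σ(Item 1,Item 4) = 0.04 × 1.50 × 1.17 = 0.0702
  σ(Item 2,Item 3) = 0.18 × 1.35 × 0.77 = 0.1871
  σ(Item 2,Item 4) = 0.06 × 1.35 × 1.17 = 0.0948
  σ(Item 3,Item 4) = 0.27 × 0.77 × 1.17 = 0.2432
σ²_T = Σσ²ᵢ + 2·Σσ_ij = 6.0343 + 2 × 0.9393 = 7.9129
α = (4/3)·(1 − 6.0343/7.9129) = 0.32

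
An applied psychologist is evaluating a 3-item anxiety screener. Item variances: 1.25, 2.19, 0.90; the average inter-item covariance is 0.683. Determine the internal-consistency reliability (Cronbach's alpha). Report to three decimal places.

α = 0.728

ΣVar(i) = 1.25 + 2.19 + 0.90 = 4.34
Sum of the 3 distinct covariances = 3 × 0.683 = 2.049
σ²_total = ΣVar(i) + 2·Σcov = 4.34 + 2 × 2.049 = 8.438
α = (3/2)·(1 − 4.34/8.438) = 0.728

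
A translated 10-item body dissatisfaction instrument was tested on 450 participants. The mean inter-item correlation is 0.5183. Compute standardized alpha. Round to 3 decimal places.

Standardized α = k·r̄ / (1 + (k−1)·r̄) = 10 × 0.5183 / (1 + 9 × 0.5183)
  = 5.1830 / 5.6647 = 0.915

α = 0.915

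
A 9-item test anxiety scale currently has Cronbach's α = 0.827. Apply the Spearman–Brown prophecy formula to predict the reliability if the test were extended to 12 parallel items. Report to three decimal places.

predicted reliability = 0.864

Length factor m = 12/9 = 1.3333
α' = m·α / (1 + (m−1)·α)
   = 12/9 × 0.827 / (1 + (12/9 − 1) × 0.827)
   = 1.1027 / 1.2757 = 0.864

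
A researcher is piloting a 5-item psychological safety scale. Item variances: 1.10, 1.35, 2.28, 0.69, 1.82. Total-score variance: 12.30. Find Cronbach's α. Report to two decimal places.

sum of item variances = 1.10 + 1.35 + 2.28 + 0.69 + 1.82 = 7.24
α = (k/(k−1))·(1 − sum of item variances/total variance) = (5/4)·(1 − 7.24/12.30) = 0.51

α = 0.51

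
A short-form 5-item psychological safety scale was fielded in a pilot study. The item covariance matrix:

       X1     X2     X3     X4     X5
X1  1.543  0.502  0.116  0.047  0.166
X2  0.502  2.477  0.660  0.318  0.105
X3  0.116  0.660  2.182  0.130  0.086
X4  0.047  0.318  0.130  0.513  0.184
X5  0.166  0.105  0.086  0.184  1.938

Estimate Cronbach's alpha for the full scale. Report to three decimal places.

Σσᵢ² = 1.543 + 2.477 + 2.182 + 0.513 + 1.938 = 8.653
Sum of off-diagonal covariances = 2.314
σ²_total = 8.653 + 2 × 2.314 = 13.281
α = (k/(k−1))·(1 − Σσᵢ²/σ²_total) = (5/4)·(1 − 8.653/13.281) = 0.436

α = 0.436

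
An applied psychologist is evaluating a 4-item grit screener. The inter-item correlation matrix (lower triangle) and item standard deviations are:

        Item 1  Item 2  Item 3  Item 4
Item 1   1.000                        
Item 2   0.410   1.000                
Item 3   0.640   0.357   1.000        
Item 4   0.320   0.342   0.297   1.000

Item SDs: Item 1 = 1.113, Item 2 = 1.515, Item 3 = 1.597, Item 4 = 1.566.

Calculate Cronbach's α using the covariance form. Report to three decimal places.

Σσ²ᵢ = 1.113² + 1.515² + 1.597² + 1.566² = 8.5368
Covariances σ_ij = r_ij · s_i · s_j:
  σ(Item 1,Item 2) = 0.410 × 1.113 × 1.515 = 0.6913
  σ(Item 1,Item 3) = 0.640 × 1.113 × 1.597 = 1.1376
  σ(Item 1,Item 4) = 0.320 × 1.113 × 1.566 = 0.5577
  σ(Item 2,Item 3) = 0.357 × 1.515 × 1.597 = 0.8637
  σ(Item 2,Item 4) = 0.342 × 1.515 × 1.566 = 0.8114
  σ(Item 3,Item 4) = 0.297 × 1.597 × 1.566 = 0.7428
σ²_T = Σσ²ᵢ + 2·Σσ_ij = 8.5368 + 2 × 4.8045 = 18.1458
α = (4/3)·(1 − 8.5368/18.1458) = 0.706

Cronbach's α = 0.706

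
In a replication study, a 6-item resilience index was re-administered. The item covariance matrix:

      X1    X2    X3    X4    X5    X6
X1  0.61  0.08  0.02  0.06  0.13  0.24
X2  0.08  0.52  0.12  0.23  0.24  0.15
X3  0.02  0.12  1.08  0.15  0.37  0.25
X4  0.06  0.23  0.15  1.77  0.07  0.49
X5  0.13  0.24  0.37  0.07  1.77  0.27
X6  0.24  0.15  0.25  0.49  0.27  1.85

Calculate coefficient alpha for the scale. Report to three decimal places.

Σσᵢ² = 0.61 + 0.52 + 1.08 + 1.77 + 1.77 + 1.85 = 7.60
Σ_{i<j} σ_ij = 2.87
σ²_T = 7.60 + 2 × 2.87 = 13.34
α = (k/(k−1))·(1 − Σσᵢ²/σ²_T) = (6/5)·(1 − 7.60/13.34) = 0.516

coefficient alpha = 0.516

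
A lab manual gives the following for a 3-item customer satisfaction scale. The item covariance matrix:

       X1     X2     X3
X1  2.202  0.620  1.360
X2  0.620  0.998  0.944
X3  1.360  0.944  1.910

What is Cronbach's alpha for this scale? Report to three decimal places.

Cronbach's alpha = 0.801

Σσ²ᵢ = 2.202 + 0.998 + 1.910 = 5.110
Sum of off-diagonal covariances = 2.924
σ²_T = 5.110 + 2 × 2.924 = 10.958
α = (k/(k−1))·(1 − Σσ²ᵢ/σ²_T) = (3/2)·(1 − 5.110/10.958) = 0.801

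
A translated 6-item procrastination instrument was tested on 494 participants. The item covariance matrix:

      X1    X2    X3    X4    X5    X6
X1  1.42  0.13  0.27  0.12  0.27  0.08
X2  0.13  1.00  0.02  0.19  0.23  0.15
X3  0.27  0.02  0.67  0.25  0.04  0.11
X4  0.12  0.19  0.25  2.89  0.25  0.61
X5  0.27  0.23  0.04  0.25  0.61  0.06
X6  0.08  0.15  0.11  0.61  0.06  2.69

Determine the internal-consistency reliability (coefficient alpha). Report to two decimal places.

Σσᵢ² = 1.42 + 1.00 + 0.67 + 2.89 + 0.61 + 2.69 = 9.28
Sum of off-diagonal covariances = 2.78
σ²_T = 9.28 + 2 × 2.78 = 14.84
α = (k/(k−1))·(1 − Σσᵢ²/σ²_T) = (6/5)·(1 − 9.28/14.84) = 0.45

coefficient alpha = 0.45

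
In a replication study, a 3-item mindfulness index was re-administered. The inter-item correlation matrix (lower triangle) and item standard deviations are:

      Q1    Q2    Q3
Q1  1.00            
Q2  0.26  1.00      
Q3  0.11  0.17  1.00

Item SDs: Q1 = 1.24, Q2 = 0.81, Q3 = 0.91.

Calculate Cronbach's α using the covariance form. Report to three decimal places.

Σσ²ᵢ = 1.24² + 0.81² + 0.91² = 3.0218
Covariances σ_ij = r_ij · s_i · s_j:
  σ(Q1,Q2) = 0.26 × 1.24 × 0.81 = 0.2611
  σ(Q1,Q3) = 0.11 × 1.24 × 0.91 = 0.1241
  σ(Q2,Q3) = 0.17 × 0.81 × 0.91 = 0.1253
σ²_T = Σσ²ᵢ + 2·Σσ_ij = 3.0218 + 2 × 0.5105 = 4.0428
α = (3/2)·(1 − 3.0218/4.0428) = 0.379

Cronbach's α = 0.379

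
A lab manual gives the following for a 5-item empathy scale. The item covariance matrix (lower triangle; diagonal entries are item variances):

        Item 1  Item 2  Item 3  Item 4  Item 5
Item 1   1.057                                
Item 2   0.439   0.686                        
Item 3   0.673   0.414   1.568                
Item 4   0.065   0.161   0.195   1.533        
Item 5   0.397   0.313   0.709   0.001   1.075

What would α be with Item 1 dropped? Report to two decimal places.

α = 0.57

Remaining items: Item 2, Item 3, Item 4, Item 5 (k = 4).
Σσ²ᵢ = 0.686 + 1.568 + 1.533 + 1.075 = 4.862
σ²_T = 4.862 + 2 × 1.793 = 8.448
α (item deleted) = (4/3)·(1 − 4.862/8.448) = 0.57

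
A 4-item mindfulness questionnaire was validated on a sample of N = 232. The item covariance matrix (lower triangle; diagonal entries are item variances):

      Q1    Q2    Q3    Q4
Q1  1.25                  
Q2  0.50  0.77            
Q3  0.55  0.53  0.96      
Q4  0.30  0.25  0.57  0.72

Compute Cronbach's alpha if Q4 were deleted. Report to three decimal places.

α = 0.772

Remaining items: Q1, Q2, Q3 (k = 3).
Σσ²ᵢ = 1.25 + 0.77 + 0.96 = 2.98
σ²_total = 2.98 + 2 × 1.58 = 6.14
α (item deleted) = (3/2)·(1 − 2.98/6.14) = 0.772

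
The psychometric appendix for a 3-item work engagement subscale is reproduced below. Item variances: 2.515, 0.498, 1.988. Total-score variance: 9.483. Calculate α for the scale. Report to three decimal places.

sum of item variances = 2.515 + 0.498 + 1.988 = 5.001
α = (k/(k−1))·(1 − sum of item variances/σ²_T) = (3/2)·(1 − 5.001/9.483) = 0.709

α = 0.709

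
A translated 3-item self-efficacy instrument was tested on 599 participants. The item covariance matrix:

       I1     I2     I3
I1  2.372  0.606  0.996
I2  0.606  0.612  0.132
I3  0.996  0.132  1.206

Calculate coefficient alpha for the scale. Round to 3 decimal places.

coefficient alpha = 0.679

sum of item variances = 2.372 + 0.612 + 1.206 = 4.190
Σ_{i<j} σ_ij = 1.734
Var(T) = 4.190 + 2 × 1.734 = 7.658
α = (k/(k−1))·(1 − sum of item variances/Var(T)) = (3/2)·(1 − 4.190/7.658) = 0.679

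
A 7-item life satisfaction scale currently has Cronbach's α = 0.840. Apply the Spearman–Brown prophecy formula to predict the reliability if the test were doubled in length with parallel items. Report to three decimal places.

predicted reliability = 0.913

Length factor m = 2
α' = m·α / (1 + (m−1)·α)
   = 2 × 0.840 / (1 + (2 − 1) × 0.840)
   = 1.6800 / 1.8400 = 0.913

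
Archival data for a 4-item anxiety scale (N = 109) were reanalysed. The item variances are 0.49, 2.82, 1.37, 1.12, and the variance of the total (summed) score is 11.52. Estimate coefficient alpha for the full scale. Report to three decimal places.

α = 0.662

sum of item variances = 0.49 + 2.82 + 1.37 + 1.12 = 5.80
α = (k/(k−1))·(1 − sum of item variances/Var(T)) = (4/3)·(1 − 5.80/11.52) = 0.662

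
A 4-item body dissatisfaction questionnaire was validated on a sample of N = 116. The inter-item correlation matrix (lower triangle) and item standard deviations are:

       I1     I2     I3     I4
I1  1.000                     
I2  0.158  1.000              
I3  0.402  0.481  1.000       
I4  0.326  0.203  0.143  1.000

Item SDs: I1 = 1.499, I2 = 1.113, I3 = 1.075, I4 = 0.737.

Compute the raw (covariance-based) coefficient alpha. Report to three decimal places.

coefficient alpha = 0.601

Σσ²ᵢ = 1.499² + 1.113² + 1.075² + 0.737² = 5.1846
Covariances σ_ij = r_ij · s_i · s_j:
  σ(I1,I2) = 0.158 × 1.499 × 1.113 = 0.2636
  σ(I1,I3) = 0.402 × 1.499 × 1.075 = 0.6478
  σ(I1,I4) = 0.326 × 1.499 × 0.737 = 0.3602
  σ(I2,I3) = 0.481 × 1.113 × 1.075 = 0.5755
  σ(I2,I4) = 0.203 × 1.113 × 0.737 = 0.1665
  σ(I3,I4) = 0.143 × 1.075 × 0.737 = 0.1133
σ²_T = Σσ²ᵢ + 2·Σσ_ij = 5.1846 + 2 × 2.1269 = 9.4384
α = (4/3)·(1 − 5.1846/9.4384) = 0.601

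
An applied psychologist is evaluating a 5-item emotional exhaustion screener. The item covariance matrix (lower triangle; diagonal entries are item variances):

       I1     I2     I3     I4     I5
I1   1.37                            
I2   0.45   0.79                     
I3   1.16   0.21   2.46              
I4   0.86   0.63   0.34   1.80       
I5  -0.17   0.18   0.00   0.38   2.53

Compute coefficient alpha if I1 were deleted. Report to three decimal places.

α = 0.420

Remaining items: I2, I3, I4, I5 (k = 4).
Σσᵢ² = 0.79 + 2.46 + 1.80 + 2.53 = 7.58
σ²_total = 7.58 + 2 × 1.74 = 11.06
α (item deleted) = (4/3)·(1 − 7.58/11.06) = 0.420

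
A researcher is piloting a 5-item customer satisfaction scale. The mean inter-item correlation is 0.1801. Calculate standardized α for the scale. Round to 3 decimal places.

α = 0.523

Standardized α = k·r̄ / (1 + (k−1)·r̄) = 5 × 0.1801 / (1 + 4 × 0.1801)
  = 0.9005 / 1.7204 = 0.523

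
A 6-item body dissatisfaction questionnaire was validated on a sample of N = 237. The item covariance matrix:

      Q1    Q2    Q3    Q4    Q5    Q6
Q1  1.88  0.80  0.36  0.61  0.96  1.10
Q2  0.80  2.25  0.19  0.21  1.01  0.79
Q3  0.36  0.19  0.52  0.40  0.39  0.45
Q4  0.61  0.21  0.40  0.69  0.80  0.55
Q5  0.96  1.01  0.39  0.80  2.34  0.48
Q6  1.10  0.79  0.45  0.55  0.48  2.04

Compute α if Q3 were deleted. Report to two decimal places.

Remaining items: Q1, Q2, Q4, Q5, Q6 (k = 5).
Σσᵢ² = 1.88 + 2.25 + 0.69 + 2.34 + 2.04 = 9.20
Var(T) = 9.20 + 2 × 7.31 = 23.82
α (item deleted) = (5/4)·(1 − 9.20/23.82) = 0.77

α = 0.77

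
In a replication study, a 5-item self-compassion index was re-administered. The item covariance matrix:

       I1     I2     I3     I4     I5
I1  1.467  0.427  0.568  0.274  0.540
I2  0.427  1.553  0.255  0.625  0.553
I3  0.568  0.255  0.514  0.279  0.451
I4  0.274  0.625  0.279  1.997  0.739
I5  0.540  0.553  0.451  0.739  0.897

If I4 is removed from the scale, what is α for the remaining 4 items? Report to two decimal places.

α = 0.74

Remaining items: I1, I2, I3, I5 (k = 4).
Σσ²ᵢ = 1.467 + 1.553 + 0.514 + 0.897 = 4.431
σ²_total = 4.431 + 2 × 2.794 = 10.019
α (item deleted) = (4/3)·(1 − 4.431/10.019) = 0.74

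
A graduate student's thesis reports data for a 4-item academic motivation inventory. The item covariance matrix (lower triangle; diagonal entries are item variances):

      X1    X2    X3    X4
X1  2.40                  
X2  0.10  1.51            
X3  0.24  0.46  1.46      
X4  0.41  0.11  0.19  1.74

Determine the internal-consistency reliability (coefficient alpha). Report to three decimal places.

sum of item variances = 2.40 + 1.51 + 1.46 + 1.74 = 7.11
Sum of the distinct covariances = 1.51
Var(T) = 7.11 + 2 × 1.51 = 10.13
α = (k/(k−1))·(1 − sum of item variances/Var(T)) = (4/3)·(1 − 7.11/10.13) = 0.397

coefficient alpha = 0.397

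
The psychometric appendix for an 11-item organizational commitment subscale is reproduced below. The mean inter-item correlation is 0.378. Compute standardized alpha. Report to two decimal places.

Standardized α = k·r̄ / (1 + (k−1)·r̄) = 11 × 0.378 / (1 + 10 × 0.378)
  = 4.1580 / 4.7800 = 0.87

α = 0.87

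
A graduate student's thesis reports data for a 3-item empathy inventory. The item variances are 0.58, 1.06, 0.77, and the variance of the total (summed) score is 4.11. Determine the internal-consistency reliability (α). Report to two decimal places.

sum of item variances = 0.58 + 1.06 + 0.77 = 2.41
α = (k/(k−1))·(1 − sum of item variances/σ²_total) = (3/2)·(1 − 2.41/4.11) = 0.62

α = 0.62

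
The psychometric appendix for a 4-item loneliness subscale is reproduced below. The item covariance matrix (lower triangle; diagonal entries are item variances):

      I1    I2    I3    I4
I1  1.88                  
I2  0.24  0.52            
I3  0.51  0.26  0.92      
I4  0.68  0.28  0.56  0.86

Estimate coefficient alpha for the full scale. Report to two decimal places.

sum of item variances = 1.88 + 0.52 + 0.92 + 0.86 = 4.18
Σ_{i<j} σ_ij = 2.53
Var(T) = 4.18 + 2 × 2.53 = 9.24
α = (k/(k−1))·(1 − sum of item variances/Var(T)) = (4/3)·(1 − 4.18/9.24) = 0.73

α = 0.73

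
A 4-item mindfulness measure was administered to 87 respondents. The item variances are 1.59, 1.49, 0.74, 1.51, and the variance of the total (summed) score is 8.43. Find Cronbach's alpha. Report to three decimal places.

sum of item variances = 1.59 + 1.49 + 0.74 + 1.51 = 5.33
α = (k/(k−1))·(1 − sum of item variances/σ²_total) = (4/3)·(1 − 5.33/8.43) = 0.490

α = 0.490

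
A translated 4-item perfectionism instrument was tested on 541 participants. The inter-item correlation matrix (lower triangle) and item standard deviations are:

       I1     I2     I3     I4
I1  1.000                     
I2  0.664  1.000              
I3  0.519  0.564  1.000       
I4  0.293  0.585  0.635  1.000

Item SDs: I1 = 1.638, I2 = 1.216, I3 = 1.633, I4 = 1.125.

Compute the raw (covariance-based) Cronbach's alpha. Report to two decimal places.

Σσ²ᵢ = 1.638² + 1.216² + 1.633² + 1.125² = 8.0940
Covariances σ_ij = r_ij · s_i · s_j:
  σ(I1,I2) = 0.664 × 1.638 × 1.216 = 1.3226
  σ(I1,I3) = 0.519 × 1.638 × 1.633 = 1.3882
  σ(I1,I4) = 0.293 × 1.638 × 1.125 = 0.5399
  σ(I2,I3) = 0.564 × 1.216 × 1.633 = 1.1200
  σ(I2,I4) = 0.585 × 1.216 × 1.125 = 0.8003
  σ(I3,I4) = 0.635 × 1.633 × 1.125 = 1.1666
σ²_T = Σσ²ᵢ + 2·Σσ_ij = 8.0940 + 2 × 6.3376 = 20.7692
α = (4/3)·(1 − 8.0940/20.7692) = 0.81

α = 0.81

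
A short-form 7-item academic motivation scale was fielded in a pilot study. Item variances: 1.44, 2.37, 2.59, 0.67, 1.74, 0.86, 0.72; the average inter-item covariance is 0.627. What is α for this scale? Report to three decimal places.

Σσ²ᵢ = 1.44 + 2.37 + 2.59 + 0.67 + 1.74 + 0.86 + 0.72 = 10.39
Sum of the 21 distinct covariances = 21 × 0.627 = 13.167
σ²_total = Σσ²ᵢ + 2·Σcov = 10.39 + 2 × 13.167 = 36.724
α = (7/6)·(1 − 10.39/36.724) = 0.837

α = 0.837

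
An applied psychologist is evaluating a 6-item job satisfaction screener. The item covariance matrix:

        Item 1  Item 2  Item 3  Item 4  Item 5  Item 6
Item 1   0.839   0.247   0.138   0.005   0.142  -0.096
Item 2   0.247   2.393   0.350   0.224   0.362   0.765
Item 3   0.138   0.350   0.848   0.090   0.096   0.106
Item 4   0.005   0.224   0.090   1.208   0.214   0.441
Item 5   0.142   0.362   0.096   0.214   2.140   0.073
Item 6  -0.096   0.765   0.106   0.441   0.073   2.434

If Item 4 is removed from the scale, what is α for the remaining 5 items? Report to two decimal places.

α = 0.42

Remaining items: Item 1, Item 2, Item 3, Item 5, Item 6 (k = 5).
Σσᵢ² = 0.839 + 2.393 + 0.848 + 2.140 + 2.434 = 8.654
σ²_total = 8.654 + 2 × 2.183 = 13.020
α (item deleted) = (5/4)·(1 − 8.654/13.020) = 0.42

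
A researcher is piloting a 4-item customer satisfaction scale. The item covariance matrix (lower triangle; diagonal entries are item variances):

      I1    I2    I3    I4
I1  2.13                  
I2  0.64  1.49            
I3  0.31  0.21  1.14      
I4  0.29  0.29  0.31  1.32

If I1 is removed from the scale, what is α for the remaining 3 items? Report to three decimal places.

Remaining items: I2, I3, I4 (k = 3).
sum of item variances = 1.49 + 1.14 + 1.32 = 3.95
Var(T) = 3.95 + 2 × 0.81 = 5.57
α (item deleted) = (3/2)·(1 − 3.95/5.57) = 0.436

α = 0.436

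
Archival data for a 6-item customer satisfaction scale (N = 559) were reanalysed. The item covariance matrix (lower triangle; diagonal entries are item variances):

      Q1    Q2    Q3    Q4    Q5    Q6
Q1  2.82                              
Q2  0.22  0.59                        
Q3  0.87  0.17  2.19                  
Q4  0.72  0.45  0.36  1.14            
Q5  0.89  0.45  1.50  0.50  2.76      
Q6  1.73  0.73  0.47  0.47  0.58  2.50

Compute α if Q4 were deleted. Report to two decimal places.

α = 0.73

Remaining items: Q1, Q2, Q3, Q5, Q6 (k = 5).
sum of item variances = 2.82 + 0.59 + 2.19 + 2.76 + 2.50 = 10.86
Var(T) = 10.86 + 2 × 7.61 = 26.08
α (item deleted) = (5/4)·(1 − 10.86/26.08) = 0.73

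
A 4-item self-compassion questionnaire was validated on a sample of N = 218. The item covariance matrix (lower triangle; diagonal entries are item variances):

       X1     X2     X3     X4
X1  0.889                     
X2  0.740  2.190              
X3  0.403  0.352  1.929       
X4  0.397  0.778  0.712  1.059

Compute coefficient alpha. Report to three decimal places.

coefficient alpha = 0.703

Σσᵢ² = 0.889 + 2.190 + 1.929 + 1.059 = 6.067
Sum of off-diagonal covariances = 3.382
Var(T) = 6.067 + 2 × 3.382 = 12.831
α = (k/(k−1))·(1 − Σσᵢ²/Var(T)) = (4/3)·(1 − 6.067/12.831) = 0.703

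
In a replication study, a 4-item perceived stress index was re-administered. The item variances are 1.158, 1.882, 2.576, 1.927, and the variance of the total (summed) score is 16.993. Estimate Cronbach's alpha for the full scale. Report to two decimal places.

sum of item variances = 1.158 + 1.882 + 2.576 + 1.927 = 7.543
α = (k/(k−1))·(1 − sum of item variances/total variance) = (4/3)·(1 − 7.543/16.993) = 0.74

Cronbach's alpha = 0.74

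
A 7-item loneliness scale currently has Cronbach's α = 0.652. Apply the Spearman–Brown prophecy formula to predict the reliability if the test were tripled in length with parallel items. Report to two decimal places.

predicted reliability = 0.85

Length factor m = 3
α' = m·α / (1 + (m−1)·α)
   = 3 × 0.652 / (1 + (3 − 1) × 0.652)
   = 1.9560 / 2.3040 = 0.85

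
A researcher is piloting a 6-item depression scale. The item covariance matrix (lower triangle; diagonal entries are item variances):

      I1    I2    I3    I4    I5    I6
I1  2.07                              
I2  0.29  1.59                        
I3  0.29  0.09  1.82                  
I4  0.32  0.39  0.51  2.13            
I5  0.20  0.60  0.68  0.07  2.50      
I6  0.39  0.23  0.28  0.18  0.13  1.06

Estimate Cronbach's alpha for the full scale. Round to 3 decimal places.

Σσᵢ² = 2.07 + 1.59 + 1.82 + 2.13 + 2.50 + 1.06 = 11.17
Sum of the distinct covariances = 4.65
σ²_T = 11.17 + 2 × 4.65 = 20.47
α = (k/(k−1))·(1 − Σσᵢ²/σ²_T) = (6/5)·(1 − 11.17/20.47) = 0.545

Cronbach's alpha = 0.545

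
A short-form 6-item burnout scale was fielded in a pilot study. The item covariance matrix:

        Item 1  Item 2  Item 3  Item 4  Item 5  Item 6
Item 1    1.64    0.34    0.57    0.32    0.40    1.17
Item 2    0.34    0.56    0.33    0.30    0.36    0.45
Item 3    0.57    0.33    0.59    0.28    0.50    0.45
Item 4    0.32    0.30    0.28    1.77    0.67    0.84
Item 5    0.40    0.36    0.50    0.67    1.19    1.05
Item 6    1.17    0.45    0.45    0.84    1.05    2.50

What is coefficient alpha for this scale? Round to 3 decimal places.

α = 0.793

ΣVar(i) = 1.64 + 0.56 + 0.59 + 1.77 + 1.19 + 2.50 = 8.25
Σ_{i<j} σ_ij = 8.03
σ²_T = 8.25 + 2 × 8.03 = 24.31
α = (k/(k−1))·(1 − ΣVar(i)/σ²_T) = (6/5)·(1 − 8.25/24.31) = 0.793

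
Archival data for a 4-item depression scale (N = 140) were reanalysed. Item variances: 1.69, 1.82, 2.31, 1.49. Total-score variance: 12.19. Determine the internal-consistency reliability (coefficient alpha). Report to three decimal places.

Σσ²ᵢ = 1.69 + 1.82 + 2.31 + 1.49 = 7.31
α = (k/(k−1))·(1 − Σσ²ᵢ/Var(T)) = (4/3)·(1 − 7.31/12.19) = 0.534

α = 0.534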